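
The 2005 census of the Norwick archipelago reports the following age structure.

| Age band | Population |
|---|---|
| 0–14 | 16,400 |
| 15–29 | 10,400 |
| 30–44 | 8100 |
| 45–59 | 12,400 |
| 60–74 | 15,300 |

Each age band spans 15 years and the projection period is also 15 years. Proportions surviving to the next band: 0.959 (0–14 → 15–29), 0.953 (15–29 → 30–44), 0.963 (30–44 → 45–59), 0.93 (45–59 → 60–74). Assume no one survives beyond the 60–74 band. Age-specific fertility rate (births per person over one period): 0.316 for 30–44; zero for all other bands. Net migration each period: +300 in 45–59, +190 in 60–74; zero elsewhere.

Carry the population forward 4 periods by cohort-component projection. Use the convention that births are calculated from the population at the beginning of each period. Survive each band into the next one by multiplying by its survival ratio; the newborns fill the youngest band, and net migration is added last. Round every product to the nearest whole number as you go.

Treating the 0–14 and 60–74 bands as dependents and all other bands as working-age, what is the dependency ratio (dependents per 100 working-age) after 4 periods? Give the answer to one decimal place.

Let group 1 be 0–14 through group 5 = 60–74.
After projecting period 1:
Births: 8100 * 0.316 = 2560
Group 2: 16400 * 0.959 = 15728
Group 3: 10400 * 0.953 = 9911
Group 4: 8100 * 0.963 = 7800
Group 5: 12400 * 0.93 = 11532
Net migration: Group 4 + 300 → 8100; Group 5 + 190 → 11722
Population now: 0–14=2560, 15–29=15728, 30–44=9911, 45–59=8100, 60–74=11722
After projecting period 2:
Births: 9911 * 0.316 = 3132
Group 2: 2560 * 0.959 = 2455
Group 3: 15728 * 0.953 = 14989
Group 4: 9911 * 0.963 = 9544
Group 5: 8100 * 0.93 = 7533
Net migration: Group 4 + 300 → 9844; Group 5 + 190 → 7723
Population now: 0–14=3132, 15–29=2455, 30–44=14989, 45–59=9844, 60–74=7723
After projecting period 3:
Births: 14989 * 0.316 = 4737
Group 2: 3132 * 0.959 = 3004
Group 3: 2455 * 0.953 = 2340
Group 4: 14989 * 0.963 = 14434
Group 5: 9844 * 0.93 = 9155
Net migration: Group 4 + 300 → 14734; Group 5 + 190 → 9345
Population now: 0–14=4737, 15–29=3004, 30–44=2340, 45–59=14734, 60–74=9345
After projecting period 4:
Births: 2340 * 0.316 = 739
Group 2: 4737 * 0.959 = 4543
Group 3: 3004 * 0.953 = 2863
Group 4: 2340 * 0.963 = 2253
Group 5: 14734 * 0.93 = 13703
Net migration: Group 4 + 300 → 2553; Group 5 + 190 → 13893
Population now: 0–14=739, 15–29=4543, 30–44=2863, 45–59=2553, 60–74=13893
Dependents (band 0–14 + band 60–74) = 739 + 13893 = 14632; working-age = 9959; ratio = 14632/9959 × 100 = 146.9

146.9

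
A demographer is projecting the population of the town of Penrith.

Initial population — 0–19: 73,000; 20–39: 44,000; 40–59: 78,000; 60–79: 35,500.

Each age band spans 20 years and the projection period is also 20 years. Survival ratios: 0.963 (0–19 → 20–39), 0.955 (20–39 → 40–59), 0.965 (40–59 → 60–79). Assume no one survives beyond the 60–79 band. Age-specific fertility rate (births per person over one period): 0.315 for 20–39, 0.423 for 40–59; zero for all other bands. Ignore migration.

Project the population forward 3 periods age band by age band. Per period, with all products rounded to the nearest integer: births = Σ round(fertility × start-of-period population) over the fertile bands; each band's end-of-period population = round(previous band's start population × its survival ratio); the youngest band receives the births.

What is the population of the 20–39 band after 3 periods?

[period 1]
Births: 44000 × 0.315 = 13860, 78000 × 0.423 = 32994 ⇒ total 46854
20–39: 73000 × 0.963 = 70299
40–59: 44000 × 0.955 = 42020
60–79: 78000 × 0.965 = 75270
Population now: 0–19=46854, 20–39=70299, 40–59=42020, 60–79=75270
[period 2]
Births: 70299 × 0.315 = 22144, 42020 × 0.423 = 17774 ⇒ total 39918
20–39: 46854 × 0.963 = 45120
40–59: 70299 × 0.955 = 67136
60–79: 42020 × 0.965 = 40549
Population now: 0–19=39918, 20–39=45120, 40–59=67136, 60–79=40549
[period 3]
Births: 45120 × 0.315 = 14213, 67136 × 0.423 = 28399 ⇒ total 42612
20–39: 39918 × 0.963 = 38441
40–59: 45120 × 0.955 = 43090
60–79: 67136 × 0.965 = 64786
Population now: 0–19=42612, 20–39=38441, 40–59=43090, 60–79=64786

38441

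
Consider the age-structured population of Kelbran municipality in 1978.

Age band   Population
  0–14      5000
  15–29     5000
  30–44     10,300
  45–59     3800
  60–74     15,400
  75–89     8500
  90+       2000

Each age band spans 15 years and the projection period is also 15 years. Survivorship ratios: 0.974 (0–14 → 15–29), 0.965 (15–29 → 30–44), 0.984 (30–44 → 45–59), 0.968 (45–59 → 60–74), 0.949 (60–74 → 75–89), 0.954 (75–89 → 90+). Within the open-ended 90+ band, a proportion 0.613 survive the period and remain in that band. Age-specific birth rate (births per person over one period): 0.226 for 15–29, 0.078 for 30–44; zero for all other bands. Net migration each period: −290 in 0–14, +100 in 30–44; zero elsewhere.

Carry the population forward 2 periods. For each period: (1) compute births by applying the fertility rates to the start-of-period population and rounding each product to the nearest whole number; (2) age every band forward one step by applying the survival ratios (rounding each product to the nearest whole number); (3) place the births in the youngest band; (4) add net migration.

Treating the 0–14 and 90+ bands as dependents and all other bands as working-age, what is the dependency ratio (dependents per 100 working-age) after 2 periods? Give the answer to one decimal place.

Period 1:
Births: 5000 × 0.226 = 1130, 10300 × 0.078 = 803 → total 1933
15–29: 5000 × 0.974 = 4870
30–44: 5000 × 0.965 = 4825
45–59: 10300 × 0.984 = 10135
60–74: 3800 × 0.968 = 3678
75–89: 15400 × 0.949 = 14615
90+: 8500 × 0.954 + 2000 × 0.613 = 8109 + 1226 = 9335
Net migration: 0–14 − 290 → 1643; 30–44 + 100 → 4925
End of period: [1643, 4870, 4925, 10135, 3678, 14615, 9335]
Period 2:
Births: 4870 × 0.226 = 1101, 4925 × 0.078 = 384 → total 1485
15–29: 1643 × 0.974 = 1600
30–44: 4870 × 0.965 = 4700
45–59: 4925 × 0.984 = 4846
60–74: 10135 × 0.968 = 9811
75–89: 3678 × 0.949 = 3490
90+: 14615 × 0.954 + 9335 × 0.613 = 13943 + 5722 = 19665
Net migration: 0–14 − 290 → 1195; 30–44 + 100 → 4800
End of period: [1195, 1600, 4800, 4846, 9811, 3490, 19665]
Dependents (band 0–14 + band 90+) = 1195 + 19665 = 20860; working-age = 24547; ratio = 20860/24547 × 100 = 85.0

85.0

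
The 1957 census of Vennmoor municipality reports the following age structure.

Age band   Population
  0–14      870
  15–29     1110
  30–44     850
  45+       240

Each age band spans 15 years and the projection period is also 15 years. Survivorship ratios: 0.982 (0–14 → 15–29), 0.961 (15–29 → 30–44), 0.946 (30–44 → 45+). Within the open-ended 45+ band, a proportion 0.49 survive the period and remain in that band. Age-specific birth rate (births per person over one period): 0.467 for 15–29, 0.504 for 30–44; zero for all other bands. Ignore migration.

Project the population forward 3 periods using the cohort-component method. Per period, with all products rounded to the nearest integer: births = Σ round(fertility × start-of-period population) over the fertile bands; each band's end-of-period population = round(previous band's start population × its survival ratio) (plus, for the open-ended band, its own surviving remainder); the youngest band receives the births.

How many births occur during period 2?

937

After projecting period 1:
Births: 1110 * 0.467 = 518, 850 * 0.504 = 428 — total 946
15–29: 870 * 0.982 = 854
30–44: 1110 * 0.961 = 1067
45+: 850 * 0.946 + 240 * 0.49 = 804 + 118 = 922
End of period: [946, 854, 1067, 922]
After projecting period 2:
Births: 854 * 0.467 = 399, 1067 * 0.504 = 538 — total 937
15–29: 946 * 0.982 = 929
30–44: 854 * 0.961 = 821
45+: 1067 * 0.946 + 922 * 0.49 = 1009 + 452 = 1461
End of period: [937, 929, 821, 1461]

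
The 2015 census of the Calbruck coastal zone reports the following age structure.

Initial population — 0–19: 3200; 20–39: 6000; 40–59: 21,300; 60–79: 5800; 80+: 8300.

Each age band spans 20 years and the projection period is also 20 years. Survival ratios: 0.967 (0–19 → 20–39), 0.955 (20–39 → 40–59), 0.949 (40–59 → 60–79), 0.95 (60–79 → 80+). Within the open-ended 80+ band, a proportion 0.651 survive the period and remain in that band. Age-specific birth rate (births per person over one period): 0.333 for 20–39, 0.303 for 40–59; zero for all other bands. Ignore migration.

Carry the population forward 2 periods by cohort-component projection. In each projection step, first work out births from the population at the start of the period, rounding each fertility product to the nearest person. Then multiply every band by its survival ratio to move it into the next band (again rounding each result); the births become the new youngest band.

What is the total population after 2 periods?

45639

Period 1:
Births: 6000 × 0.333 = 1998 ; 21300 × 0.303 = 6454 ⇒ total 8452
20–39: 3200 × 0.967 = 3094
40–59: 6000 × 0.955 = 5730
60–79: 21300 × 0.949 = 20214
80+: 5800 × 0.95 + 8300 × 0.651 = 5510 + 5403 = 10913
End of period: [8452, 3094, 5730, 20214, 10913]
Period 2:
Births: 3094 × 0.333 = 1030 ; 5730 × 0.303 = 1736 ⇒ total 2766
20–39: 8452 × 0.967 = 8173
40–59: 3094 × 0.955 = 2955
60–79: 5730 × 0.949 = 5438
80+: 20214 × 0.95 + 10913 × 0.651 = 19203 + 7104 = 26307
End of period: [2766, 8173, 2955, 5438, 26307]
Total after period 2: 2766 + 8173 + 2955 + 5438 + 26307 = 45639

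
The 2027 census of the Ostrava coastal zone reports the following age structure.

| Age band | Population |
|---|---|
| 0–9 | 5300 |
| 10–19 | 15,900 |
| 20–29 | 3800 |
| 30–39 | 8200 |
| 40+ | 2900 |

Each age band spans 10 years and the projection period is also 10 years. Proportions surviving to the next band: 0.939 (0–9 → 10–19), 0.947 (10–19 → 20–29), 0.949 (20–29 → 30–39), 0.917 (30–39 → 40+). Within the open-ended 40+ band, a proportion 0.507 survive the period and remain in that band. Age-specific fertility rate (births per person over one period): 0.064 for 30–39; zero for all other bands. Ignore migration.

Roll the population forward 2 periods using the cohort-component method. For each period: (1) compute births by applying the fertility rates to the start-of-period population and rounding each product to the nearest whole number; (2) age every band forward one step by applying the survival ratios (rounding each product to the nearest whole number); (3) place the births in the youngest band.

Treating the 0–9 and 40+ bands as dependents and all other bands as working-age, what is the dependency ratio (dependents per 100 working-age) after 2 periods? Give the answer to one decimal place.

41.5

Period 1.
Births: 8200 * 0.064 = 525
10–19: 5300 * 0.939 = 4977
20–29: 15900 * 0.947 = 15057
30–39: 3800 * 0.949 = 3606
40+: 8200 * 0.917 + 2900 * 0.507 = 7519 + 1470 = 8989
Population now: 0–9=525, 10–19=4977, 20–29=15057, 30–39=3606, 40+=8989
Period 2.
Births: 3606 * 0.064 = 231
10–19: 525 * 0.939 = 493
20–29: 4977 * 0.947 = 4713
30–39: 15057 * 0.949 = 14289
40+: 3606 * 0.917 + 8989 * 0.507 = 3307 + 4557 = 7864
Population now: 0–9=231, 10–19=493, 20–29=4713, 30–39=14289, 40+=7864
Dependents (band 0–9 + band 40+) = 231 + 7864 = 8095; working-age = 19495; ratio = 8095/19495 × 100 = 41.5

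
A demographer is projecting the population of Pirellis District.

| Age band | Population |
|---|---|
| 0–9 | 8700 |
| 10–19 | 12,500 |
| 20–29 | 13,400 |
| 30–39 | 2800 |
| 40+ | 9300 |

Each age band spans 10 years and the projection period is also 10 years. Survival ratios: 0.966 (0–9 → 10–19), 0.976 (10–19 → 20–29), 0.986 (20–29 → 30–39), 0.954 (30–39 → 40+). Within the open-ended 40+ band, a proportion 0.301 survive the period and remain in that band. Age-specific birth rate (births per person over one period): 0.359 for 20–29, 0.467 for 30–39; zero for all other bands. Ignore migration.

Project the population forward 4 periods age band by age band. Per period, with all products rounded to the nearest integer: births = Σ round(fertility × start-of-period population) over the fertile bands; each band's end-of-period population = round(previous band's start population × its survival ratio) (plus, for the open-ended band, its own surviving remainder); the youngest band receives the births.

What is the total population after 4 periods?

42214

Period 1:
Births: 13400 * 0.359 = 4811, 2800 * 0.467 = 1308 — total 6119
10–19: 8700 * 0.966 = 8404
20–29: 12500 * 0.976 = 12200
30–39: 13400 * 0.986 = 13212
40+: 2800 * 0.954 + 9300 * 0.301 = 2671 + 2799 = 5470
→ [6119, 8404, 12200, 13212, 5470]
Period 2:
Births: 12200 * 0.359 = 4380, 13212 * 0.467 = 6170 — total 10550
10–19: 6119 * 0.966 = 5911
20–29: 8404 * 0.976 = 8202
30–39: 12200 * 0.986 = 12029
40+: 13212 * 0.954 + 5470 * 0.301 = 12604 + 1646 = 14250
→ [10550, 5911, 8202, 12029, 14250]
Period 3:
Births: 8202 * 0.359 = 2945, 12029 * 0.467 = 5618 — total 8563
10–19: 10550 * 0.966 = 10191
20–29: 5911 * 0.976 = 5769
30–39: 8202 * 0.986 = 8087
40+: 12029 * 0.954 + 14250 * 0.301 = 11476 + 4289 = 15765
→ [8563, 10191, 5769, 8087, 15765]
Period 4:
Births: 5769 * 0.359 = 2071, 8087 * 0.467 = 3777 — total 5848
10–19: 8563 * 0.966 = 8272
20–29: 10191 * 0.976 = 9946
30–39: 5769 * 0.986 = 5688
40+: 8087 * 0.954 + 15765 * 0.301 = 7715 + 4745 = 12460
→ [5848, 8272, 9946, 5688, 12460]
Total after period 4: 5848 + 8272 + 9946 + 5688 + 12460 = 42214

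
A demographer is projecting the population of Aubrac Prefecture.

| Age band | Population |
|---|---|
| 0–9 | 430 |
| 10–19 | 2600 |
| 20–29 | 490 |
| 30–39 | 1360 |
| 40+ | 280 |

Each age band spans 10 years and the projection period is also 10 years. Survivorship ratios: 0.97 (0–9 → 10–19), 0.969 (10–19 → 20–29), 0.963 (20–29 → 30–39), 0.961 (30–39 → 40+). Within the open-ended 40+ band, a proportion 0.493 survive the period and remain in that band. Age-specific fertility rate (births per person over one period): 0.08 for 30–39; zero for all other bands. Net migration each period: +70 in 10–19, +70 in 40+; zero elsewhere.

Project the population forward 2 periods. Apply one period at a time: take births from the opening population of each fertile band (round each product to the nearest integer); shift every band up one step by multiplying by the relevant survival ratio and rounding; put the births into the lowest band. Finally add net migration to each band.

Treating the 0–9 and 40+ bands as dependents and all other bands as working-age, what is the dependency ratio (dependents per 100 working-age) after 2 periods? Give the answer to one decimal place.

42.6

Let band 1 be 0–9 through band 5 = 40+.
Period 1:
Births: 1360 * 0.08 = 109
Band 2: 430 * 0.97 = 417
Band 3: 2600 * 0.969 = 2519
Band 4: 490 * 0.963 = 472
Band 5: 1360 * 0.961 + 280 * 0.493 = 1307 + 138 = 1445
Net migration: Band 2 + 70 → 487; Band 5 + 70 → 1515
Giving 109 / 487 / 2519 / 472 / 1515.
Period 2:
Births: 472 * 0.08 = 38
Band 2: 109 * 0.97 = 106
Band 3: 487 * 0.969 = 472
Band 4: 2519 * 0.963 = 2426
Band 5: 472 * 0.961 + 1515 * 0.493 = 454 + 747 = 1201
Net migration: Band 2 + 70 → 176; Band 5 + 70 → 1271
Giving 38 / 176 / 472 / 2426 / 1271.
Dependents (band 0–9 + band 40+) = 38 + 1271 = 1309; working-age = 3074; ratio = 1309/3074 × 100 = 42.6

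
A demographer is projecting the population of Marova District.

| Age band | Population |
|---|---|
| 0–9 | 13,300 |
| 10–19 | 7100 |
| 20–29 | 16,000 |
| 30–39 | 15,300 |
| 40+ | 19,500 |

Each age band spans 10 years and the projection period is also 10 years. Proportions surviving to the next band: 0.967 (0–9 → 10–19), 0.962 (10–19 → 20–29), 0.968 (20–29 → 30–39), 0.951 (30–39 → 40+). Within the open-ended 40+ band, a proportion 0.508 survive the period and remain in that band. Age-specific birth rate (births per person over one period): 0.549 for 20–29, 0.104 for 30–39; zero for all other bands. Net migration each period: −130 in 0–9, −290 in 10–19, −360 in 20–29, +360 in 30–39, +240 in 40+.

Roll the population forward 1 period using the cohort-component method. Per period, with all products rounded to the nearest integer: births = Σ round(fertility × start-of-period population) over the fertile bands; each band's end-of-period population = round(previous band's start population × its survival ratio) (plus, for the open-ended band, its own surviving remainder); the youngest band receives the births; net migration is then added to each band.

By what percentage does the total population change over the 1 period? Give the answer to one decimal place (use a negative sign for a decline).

Call the bands 1 to 5, youngest first.
Period 1.
Births: 16000 × 0.549 = 8784  |  15300 × 0.104 = 1591 ⇒ total 10375
Band 2: 13300 × 0.967 = 12861
Band 3: 7100 × 0.962 = 6830
Band 4: 16000 × 0.968 = 15488
Band 5: 15300 × 0.951 + 19500 × 0.508 = 14550 + 9906 = 24456
Net migration: Band 1 − 130 → 10245; Band 2 − 290 → 12571; Band 3 − 360 → 6470; Band 4 + 360 → 15848; Band 5 + 240 → 24696
Population now: 0–9=10245, 10–19=12571, 20–29=6470, 30–39=15848, 40+=24696
Total: 71200 → 69830; change = -1370; percentage change = -1.9%

-1.9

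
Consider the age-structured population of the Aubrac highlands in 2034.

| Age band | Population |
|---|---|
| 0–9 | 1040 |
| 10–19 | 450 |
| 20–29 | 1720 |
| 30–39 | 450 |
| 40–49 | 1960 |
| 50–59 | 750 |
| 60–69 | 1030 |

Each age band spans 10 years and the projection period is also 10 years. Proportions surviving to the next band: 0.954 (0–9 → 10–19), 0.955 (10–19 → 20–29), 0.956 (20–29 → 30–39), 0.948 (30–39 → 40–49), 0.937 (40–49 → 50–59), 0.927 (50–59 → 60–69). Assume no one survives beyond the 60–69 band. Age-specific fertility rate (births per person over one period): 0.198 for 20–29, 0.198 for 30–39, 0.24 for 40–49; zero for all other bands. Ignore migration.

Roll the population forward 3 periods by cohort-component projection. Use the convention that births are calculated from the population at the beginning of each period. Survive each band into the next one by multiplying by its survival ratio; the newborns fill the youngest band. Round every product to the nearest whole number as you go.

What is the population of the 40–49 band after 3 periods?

390

Period 1:
Births: 1720 × 0.198 = 341 ; 450 × 0.198 = 89 ; 1960 × 0.24 = 470 — total 900
10–19: 1040 × 0.954 = 992
20–29: 450 × 0.955 = 430
30–39: 1720 × 0.956 = 1644
40–49: 450 × 0.948 = 427
50–59: 1960 × 0.937 = 1837
60–69: 750 × 0.927 = 695
Giving 900 / 992 / 430 / 1644 / 427 / 1837 / 695.
Period 2:
Births: 430 × 0.198 = 85 ; 1644 × 0.198 = 326 ; 427 × 0.24 = 102 — total 513
10–19: 900 × 0.954 = 859
20–29: 992 × 0.955 = 947
30–39: 430 × 0.956 = 411
40–49: 1644 × 0.948 = 1559
50–59: 427 × 0.937 = 400
60–69: 1837 × 0.927 = 1703
Giving 513 / 859 / 947 / 411 / 1559 / 400 / 1703.
Period 3:
Births: 947 × 0.198 = 188 ; 411 × 0.198 = 81 ; 1559 × 0.24 = 374 — total 643
10–19: 513 × 0.954 = 489
20–29: 859 × 0.955 = 820
30–39: 947 × 0.956 = 905
40–49: 411 × 0.948 = 390
50–59: 1559 × 0.937 = 1461
60–69: 400 × 0.927 = 371
Giving 643 / 489 / 820 / 905 / 390 / 1461 / 371.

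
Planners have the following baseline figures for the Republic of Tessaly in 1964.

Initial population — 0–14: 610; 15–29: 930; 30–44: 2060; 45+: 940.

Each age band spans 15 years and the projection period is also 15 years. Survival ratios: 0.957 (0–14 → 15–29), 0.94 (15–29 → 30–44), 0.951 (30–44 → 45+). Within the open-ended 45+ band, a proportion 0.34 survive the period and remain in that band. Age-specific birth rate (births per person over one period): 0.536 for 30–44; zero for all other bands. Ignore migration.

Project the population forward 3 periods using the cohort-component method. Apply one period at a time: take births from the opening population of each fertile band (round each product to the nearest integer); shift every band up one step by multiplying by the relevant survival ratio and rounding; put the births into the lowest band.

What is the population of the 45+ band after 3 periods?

Period 1:
Births: 2060 * 0.536 = 1104
15–29: 610 * 0.957 = 584
30–44: 930 * 0.94 = 874
45+: 2060 * 0.951 + 940 * 0.34 = 1959 + 320 = 2279
Giving 1104 / 584 / 874 / 2279.
Period 2:
Births: 874 * 0.536 = 468
15–29: 1104 * 0.957 = 1057
30–44: 584 * 0.94 = 549
45+: 874 * 0.951 + 2279 * 0.34 = 831 + 775 = 1606
Giving 468 / 1057 / 549 / 1606.
Period 3:
Births: 549 * 0.536 = 294
15–29: 468 * 0.957 = 448
30–44: 1057 * 0.94 = 994
45+: 549 * 0.951 + 1606 * 0.34 = 522 + 546 = 1068
Giving 294 / 448 / 994 / 1068.

1068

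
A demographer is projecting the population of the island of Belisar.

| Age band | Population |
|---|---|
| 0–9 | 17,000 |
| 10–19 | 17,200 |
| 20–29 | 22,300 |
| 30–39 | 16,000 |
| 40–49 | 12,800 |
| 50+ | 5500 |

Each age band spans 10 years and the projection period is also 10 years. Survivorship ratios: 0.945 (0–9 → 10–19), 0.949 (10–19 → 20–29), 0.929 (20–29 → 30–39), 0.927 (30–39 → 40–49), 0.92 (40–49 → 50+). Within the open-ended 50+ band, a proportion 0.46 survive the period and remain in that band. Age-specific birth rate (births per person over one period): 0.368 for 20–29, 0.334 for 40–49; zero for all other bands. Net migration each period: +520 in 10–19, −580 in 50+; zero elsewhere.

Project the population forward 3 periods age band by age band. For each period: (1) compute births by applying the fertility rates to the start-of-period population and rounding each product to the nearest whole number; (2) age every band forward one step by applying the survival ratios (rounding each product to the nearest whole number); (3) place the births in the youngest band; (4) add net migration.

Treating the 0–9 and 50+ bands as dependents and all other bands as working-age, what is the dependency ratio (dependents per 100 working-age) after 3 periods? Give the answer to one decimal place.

Period 1.
Births: 22300 × 0.368 = 8206  |  12800 × 0.334 = 4275 → 12481
10–19: 17000 × 0.945 = 16065
20–29: 17200 × 0.949 = 16323
30–39: 22300 × 0.929 = 20717
40–49: 16000 × 0.927 = 14832
50+: 12800 × 0.92 + 5500 × 0.46 = 11776 + 2530 = 14306
Net migration: 10–19 + 520 → 16585; 50+ − 580 → 13726
Population now: 0–9=12481, 10–19=16585, 20–29=16323, 30–39=20717, 40–49=14832, 50+=13726
Period 2.
Births: 16323 × 0.368 = 6007  |  14832 × 0.334 = 4954 → 10961
10–19: 12481 × 0.945 = 11795
20–29: 16585 × 0.949 = 15739
30–39: 16323 × 0.929 = 15164
40–49: 20717 × 0.927 = 19205
50+: 14832 × 0.92 + 13726 × 0.46 = 13645 + 6314 = 19959
Net migration: 10–19 + 520 → 12315; 50+ − 580 → 19379
Population now: 0–9=10961, 10–19=12315, 20–29=15739, 30–39=15164, 40–49=19205, 50+=19379
Period 3.
Births: 15739 × 0.368 = 5792  |  19205 × 0.334 = 6414 → 12206
10–19: 10961 × 0.945 = 10358
20–29: 12315 × 0.949 = 11687
30–39: 15739 × 0.929 = 14622
40–49: 15164 × 0.927 = 14057
50+: 19205 × 0.92 + 19379 × 0.46 = 17669 + 8914 = 26583
Net migration: 10–19 + 520 → 10878; 50+ − 580 → 26003
Population now: 0–9=12206, 10–19=10878, 20–29=11687, 30–39=14622, 40–49=14057, 50+=26003
Dependents (band 0–9 + band 50+) = 12206 + 26003 = 38209; working-age = 51244; ratio = 38209/51244 × 100 = 74.6

74.6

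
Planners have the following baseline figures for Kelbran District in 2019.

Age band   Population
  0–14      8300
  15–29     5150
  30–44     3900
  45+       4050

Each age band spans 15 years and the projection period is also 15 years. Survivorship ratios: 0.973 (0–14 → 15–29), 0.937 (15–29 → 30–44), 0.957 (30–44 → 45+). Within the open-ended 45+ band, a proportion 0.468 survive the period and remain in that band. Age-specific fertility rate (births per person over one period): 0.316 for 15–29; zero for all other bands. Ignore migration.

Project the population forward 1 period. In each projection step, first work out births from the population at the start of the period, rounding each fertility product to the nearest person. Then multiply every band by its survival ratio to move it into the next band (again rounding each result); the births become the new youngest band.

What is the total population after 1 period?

20156

Call the bands 1 to 4, youngest first.
Period 1:
Births: 5150 * 0.316 = 1627
Band 2: 8300 * 0.973 = 8076
Band 3: 5150 * 0.937 = 4826
Band 4: 3900 * 0.957 + 4050 * 0.468 = 3732 + 1895 = 5627
Population now: 0–14=1627, 15–29=8076, 30–44=4826, 45+=5627
Total after period 1: 1627 + 8076 + 4826 + 5627 = 20156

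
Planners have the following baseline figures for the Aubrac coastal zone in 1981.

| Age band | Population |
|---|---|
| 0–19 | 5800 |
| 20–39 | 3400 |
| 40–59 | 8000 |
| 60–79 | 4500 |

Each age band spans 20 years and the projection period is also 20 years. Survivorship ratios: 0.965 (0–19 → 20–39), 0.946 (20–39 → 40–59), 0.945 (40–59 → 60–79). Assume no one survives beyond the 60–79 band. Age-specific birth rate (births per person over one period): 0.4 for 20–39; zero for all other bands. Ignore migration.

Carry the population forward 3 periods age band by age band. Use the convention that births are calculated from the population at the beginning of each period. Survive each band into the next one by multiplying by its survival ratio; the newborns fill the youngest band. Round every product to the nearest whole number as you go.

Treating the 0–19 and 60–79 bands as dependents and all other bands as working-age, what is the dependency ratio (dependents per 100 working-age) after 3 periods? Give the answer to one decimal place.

Let group 1 be 0–19 through group 4 = 60–79.
[period 1]
Births: 3400 × 0.4 = 1360
Group 2: 5800 × 0.965 = 5597
Group 3: 3400 × 0.946 = 3216
Group 4: 8000 × 0.945 = 7560
End of period: [1360, 5597, 3216, 7560]
[period 2]
Births: 5597 × 0.4 = 2239
Group 2: 1360 × 0.965 = 1312
Group 3: 5597 × 0.946 = 5295
Group 4: 3216 × 0.945 = 3039
End of period: [2239, 1312, 5295, 3039]
[period 3]
Births: 1312 × 0.4 = 525
Group 2: 2239 × 0.965 = 2161
Group 3: 1312 × 0.946 = 1241
Group 4: 5295 × 0.945 = 5004
End of period: [525, 2161, 1241, 5004]
Dependents (band 0–19 + band 60–79) = 525 + 5004 = 5529; working-age = 3402; ratio = 5529/3402 × 100 = 162.5

162.5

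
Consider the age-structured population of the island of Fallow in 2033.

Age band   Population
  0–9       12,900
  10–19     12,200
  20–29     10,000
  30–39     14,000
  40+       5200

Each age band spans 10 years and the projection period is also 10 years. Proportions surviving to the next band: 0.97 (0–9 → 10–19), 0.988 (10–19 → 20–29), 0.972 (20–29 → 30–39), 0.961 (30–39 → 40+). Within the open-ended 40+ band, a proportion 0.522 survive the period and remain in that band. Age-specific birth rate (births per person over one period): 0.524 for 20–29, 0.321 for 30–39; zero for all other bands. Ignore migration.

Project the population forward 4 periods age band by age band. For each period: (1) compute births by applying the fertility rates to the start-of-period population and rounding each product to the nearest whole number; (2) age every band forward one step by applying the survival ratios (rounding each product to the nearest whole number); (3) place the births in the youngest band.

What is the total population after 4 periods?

(Bands numbered youngest = 1 to oldest = 5.)
Period 1.
Births: 10000 × 0.524 = 5240, 14000 × 0.321 = 4494 → 9734
Band 2: 12900 × 0.97 = 12513
Band 3: 12200 × 0.988 = 12054
Band 4: 10000 × 0.972 = 9720
Band 5: 14000 × 0.961 + 5200 × 0.522 = 13454 + 2714 = 16168
End of period: [9734, 12513, 12054, 9720, 16168]
Period 2.
Births: 12054 × 0.524 = 6316, 9720 × 0.321 = 3120 → 9436
Band 2: 9734 × 0.97 = 9442
Band 3: 12513 × 0.988 = 12363
Band 4: 12054 × 0.972 = 11716
Band 5: 9720 × 0.961 + 16168 × 0.522 = 9341 + 8440 = 17781
End of period: [9436, 9442, 12363, 11716, 17781]
Period 3.
Births: 12363 × 0.524 = 6478, 11716 × 0.321 = 3761 → 10239
Band 2: 9436 × 0.97 = 9153
Band 3: 9442 × 0.988 = 9329
Band 4: 12363 × 0.972 = 12017
Band 5: 11716 × 0.961 + 17781 × 0.522 = 11259 + 9282 = 20541
End of period: [10239, 9153, 9329, 12017, 20541]
Period 4.
Births: 9329 × 0.524 = 4888, 12017 × 0.321 = 3857 → 8745
Band 2: 10239 × 0.97 = 9932
Band 3: 9153 × 0.988 = 9043
Band 4: 9329 × 0.972 = 9068
Band 5: 12017 × 0.961 + 20541 × 0.522 = 11548 + 10722 = 22270
End of period: [8745, 9932, 9043, 9068, 22270]
Total after period 4: 8745 + 9932 + 9043 + 9068 + 22270 = 59058

59058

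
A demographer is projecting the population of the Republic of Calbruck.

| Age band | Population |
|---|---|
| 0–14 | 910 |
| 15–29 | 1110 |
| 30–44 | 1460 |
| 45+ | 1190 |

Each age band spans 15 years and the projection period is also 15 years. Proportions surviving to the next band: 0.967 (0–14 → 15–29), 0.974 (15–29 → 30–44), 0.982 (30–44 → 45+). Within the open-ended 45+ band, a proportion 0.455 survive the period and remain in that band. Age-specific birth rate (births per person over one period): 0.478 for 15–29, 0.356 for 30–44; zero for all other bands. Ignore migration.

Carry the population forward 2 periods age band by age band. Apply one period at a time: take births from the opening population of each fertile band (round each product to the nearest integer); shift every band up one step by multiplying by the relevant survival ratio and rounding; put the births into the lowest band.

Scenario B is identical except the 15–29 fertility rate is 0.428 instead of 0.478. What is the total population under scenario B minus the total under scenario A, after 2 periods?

-98

(Bands numbered youngest = 1 to oldest = 4.)
[period 1]
Births: 1110 × 0.478 = 531 ; 1460 × 0.356 = 520 → total 1051
Band 2: 910 × 0.967 = 880
Band 3: 1110 × 0.974 = 1081
Band 4: 1460 × 0.982 + 1190 × 0.455 = 1434 + 541 = 1975
Giving 1051 / 880 / 1081 / 1975.
[period 2]
Births: 880 × 0.478 = 421 ; 1081 × 0.356 = 385 → total 806
Band 2: 1051 × 0.967 = 1016
Band 3: 880 × 0.974 = 857
Band 4: 1081 × 0.982 + 1975 × 0.455 = 1062 + 899 = 1961
Giving 806 / 1016 / 857 / 1961.
Scenario A total after 2 periods: 4640
Scenario B projection —
[period 1]
Births: 1110 × 0.428 = 475 ; 1460 × 0.356 = 520 → total 995
Band 2: 910 × 0.967 = 880
Band 3: 1110 × 0.974 = 1081
Band 4: 1460 × 0.982 + 1190 × 0.455 = 1434 + 541 = 1975
Giving 995 / 880 / 1081 / 1975.
[period 2]
Births: 880 × 0.428 = 377 ; 1081 × 0.356 = 385 → total 762
Band 2: 995 × 0.967 = 962
Band 3: 880 × 0.974 = 857
Band 4: 1081 × 0.982 + 1975 × 0.455 = 1062 + 899 = 1961
Giving 762 / 962 / 857 / 1961.
Scenario B total after 2 periods: 4542
Difference B − A = 4542 − 4640 = -98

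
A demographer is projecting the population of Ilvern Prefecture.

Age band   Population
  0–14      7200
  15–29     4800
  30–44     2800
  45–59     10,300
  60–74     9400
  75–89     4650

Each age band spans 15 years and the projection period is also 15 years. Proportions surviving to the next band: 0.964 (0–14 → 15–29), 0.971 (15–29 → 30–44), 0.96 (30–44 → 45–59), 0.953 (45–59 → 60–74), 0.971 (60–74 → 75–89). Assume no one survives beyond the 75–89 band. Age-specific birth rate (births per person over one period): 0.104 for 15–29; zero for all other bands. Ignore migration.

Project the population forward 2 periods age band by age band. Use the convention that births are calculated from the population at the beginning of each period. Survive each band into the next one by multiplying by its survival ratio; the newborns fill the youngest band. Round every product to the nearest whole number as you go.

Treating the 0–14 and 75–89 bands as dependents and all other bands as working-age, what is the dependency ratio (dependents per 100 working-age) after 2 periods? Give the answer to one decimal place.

71.9

Period 1:
Births: 4800 * 0.104 = 499
15–29: 7200 * 0.964 = 6941
30–44: 4800 * 0.971 = 4661
45–59: 2800 * 0.96 = 2688
60–74: 10300 * 0.953 = 9816
75–89: 9400 * 0.971 = 9127
→ [499, 6941, 4661, 2688, 9816, 9127]
Period 2:
Births: 6941 * 0.104 = 722
15–29: 499 * 0.964 = 481
30–44: 6941 * 0.971 = 6740
45–59: 4661 * 0.96 = 4475
60–74: 2688 * 0.953 = 2562
75–89: 9816 * 0.971 = 9531
→ [722, 481, 6740, 4475, 2562, 9531]
Dependents (band 0–14 + band 75–89) = 722 + 9531 = 10253; working-age = 14258; ratio = 10253/14258 × 100 = 71.9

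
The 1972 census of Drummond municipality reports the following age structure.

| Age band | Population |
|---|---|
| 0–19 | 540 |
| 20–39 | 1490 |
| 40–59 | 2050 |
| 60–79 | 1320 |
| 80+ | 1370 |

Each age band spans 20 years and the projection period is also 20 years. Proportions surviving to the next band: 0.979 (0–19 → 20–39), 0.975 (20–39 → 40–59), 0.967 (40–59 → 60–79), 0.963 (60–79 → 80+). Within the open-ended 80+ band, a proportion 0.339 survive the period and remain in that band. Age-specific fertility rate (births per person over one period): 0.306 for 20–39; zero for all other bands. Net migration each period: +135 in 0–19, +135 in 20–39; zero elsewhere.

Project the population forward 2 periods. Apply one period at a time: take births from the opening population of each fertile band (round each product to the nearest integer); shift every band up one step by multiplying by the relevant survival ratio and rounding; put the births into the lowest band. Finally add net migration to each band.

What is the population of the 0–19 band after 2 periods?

Call the bands 1 to 5, youngest first.
— Period 1 —
Births: 1490 × 0.306 = 456
Band 2: 540 × 0.979 = 529
Band 3: 1490 × 0.975 = 1453
Band 4: 2050 × 0.967 = 1982
Band 5: 1320 × 0.963 + 1370 × 0.339 = 1271 + 464 = 1735
Net migration: Band 1 + 135 → 591; Band 2 + 135 → 664
→ [591, 664, 1453, 1982, 1735]
— Period 2 —
Births: 664 × 0.306 = 203
Band 2: 591 × 0.979 = 579
Band 3: 664 × 0.975 = 647
Band 4: 1453 × 0.967 = 1405
Band 5: 1982 × 0.963 + 1735 × 0.339 = 1909 + 588 = 2497
Net migration: Band 1 + 135 → 338; Band 2 + 135 → 714
→ [338, 714, 647, 1405, 2497]

338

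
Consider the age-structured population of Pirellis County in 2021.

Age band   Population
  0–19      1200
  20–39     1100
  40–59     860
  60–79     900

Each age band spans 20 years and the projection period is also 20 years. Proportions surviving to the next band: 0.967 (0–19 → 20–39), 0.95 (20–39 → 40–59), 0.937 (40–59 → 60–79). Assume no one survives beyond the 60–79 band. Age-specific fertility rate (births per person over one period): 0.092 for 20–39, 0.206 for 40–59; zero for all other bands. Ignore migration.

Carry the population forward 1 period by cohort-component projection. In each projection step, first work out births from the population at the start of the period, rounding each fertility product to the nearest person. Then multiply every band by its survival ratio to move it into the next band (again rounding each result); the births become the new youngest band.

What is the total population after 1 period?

Numbering the bands 1..4 from youngest to oldest:
[period 1]
Births: 1100 × 0.092 = 101, 860 × 0.206 = 177 → total 278
Band 2: 1200 × 0.967 = 1160
Band 3: 1100 × 0.95 = 1045
Band 4: 860 × 0.937 = 806
Population now: 0–19=278, 20–39=1160, 40–59=1045, 60–79=806
Total after period 1: 278 + 1160 + 1045 + 806 = 3289

3289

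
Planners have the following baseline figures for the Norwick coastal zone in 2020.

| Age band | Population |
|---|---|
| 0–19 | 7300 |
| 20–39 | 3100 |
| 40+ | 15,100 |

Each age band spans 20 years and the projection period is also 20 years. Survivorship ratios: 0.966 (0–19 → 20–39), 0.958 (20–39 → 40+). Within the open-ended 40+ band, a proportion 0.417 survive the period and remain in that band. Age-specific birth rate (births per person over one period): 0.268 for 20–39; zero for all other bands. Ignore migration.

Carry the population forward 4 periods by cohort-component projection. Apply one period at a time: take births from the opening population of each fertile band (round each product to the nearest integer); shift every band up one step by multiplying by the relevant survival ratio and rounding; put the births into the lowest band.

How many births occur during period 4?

— Period 1 —
Births: 3100 × 0.268 = 831
20–39: 7300 × 0.966 = 7052
40+: 3100 × 0.958 + 15100 × 0.417 = 2970 + 6297 = 9267
End of period: [831, 7052, 9267]
— Period 2 —
Births: 7052 × 0.268 = 1890
20–39: 831 × 0.966 = 803
40+: 7052 × 0.958 + 9267 × 0.417 = 6756 + 3864 = 10620
End of period: [1890, 803, 10620]
— Period 3 —
Births: 803 × 0.268 = 215
20–39: 1890 × 0.966 = 1826
40+: 803 × 0.958 + 10620 × 0.417 = 769 + 4429 = 5198
End of period: [215, 1826, 5198]
— Period 4 —
Births: 1826 × 0.268 = 489
20–39: 215 × 0.966 = 208
40+: 1826 × 0.958 + 5198 × 0.417 = 1749 + 2168 = 3917
End of period: [489, 208, 3917]

489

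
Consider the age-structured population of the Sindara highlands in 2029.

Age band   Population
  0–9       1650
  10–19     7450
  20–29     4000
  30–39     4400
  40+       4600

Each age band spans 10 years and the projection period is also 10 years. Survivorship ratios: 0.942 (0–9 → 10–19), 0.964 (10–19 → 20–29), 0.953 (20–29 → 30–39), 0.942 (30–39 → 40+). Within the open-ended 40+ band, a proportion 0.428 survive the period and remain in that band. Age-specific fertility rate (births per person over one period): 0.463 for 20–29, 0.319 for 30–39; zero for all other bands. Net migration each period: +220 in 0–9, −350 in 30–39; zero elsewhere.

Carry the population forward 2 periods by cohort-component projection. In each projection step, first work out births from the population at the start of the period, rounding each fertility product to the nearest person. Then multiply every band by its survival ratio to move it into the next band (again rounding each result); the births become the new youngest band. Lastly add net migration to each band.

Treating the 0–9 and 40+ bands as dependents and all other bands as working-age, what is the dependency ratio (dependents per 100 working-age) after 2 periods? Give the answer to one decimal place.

93.4

Period 1:
Births: 4000 * 0.463 = 1852  |  4400 * 0.319 = 1404 ⇒ total 3256
10–19: 1650 * 0.942 = 1554
20–29: 7450 * 0.964 = 7182
30–39: 4000 * 0.953 = 3812
40+: 4400 * 0.942 + 4600 * 0.428 = 4145 + 1969 = 6114
Net migration: 0–9 + 220 → 3476; 30–39 − 350 → 3462
→ [3476, 1554, 7182, 3462, 6114]
Period 2:
Births: 7182 * 0.463 = 3325  |  3462 * 0.319 = 1104 ⇒ total 4429
10–19: 3476 * 0.942 = 3274
20–29: 1554 * 0.964 = 1498
30–39: 7182 * 0.953 = 6844
40+: 3462 * 0.942 + 6114 * 0.428 = 3261 + 2617 = 5878
Net migration: 0–9 + 220 → 4649; 30–39 − 350 → 6494
→ [4649, 3274, 1498, 6494, 5878]
Dependents (band 0–9 + band 40+) = 4649 + 5878 = 10527; working-age = 11266; ratio = 10527/11266 × 100 = 93.4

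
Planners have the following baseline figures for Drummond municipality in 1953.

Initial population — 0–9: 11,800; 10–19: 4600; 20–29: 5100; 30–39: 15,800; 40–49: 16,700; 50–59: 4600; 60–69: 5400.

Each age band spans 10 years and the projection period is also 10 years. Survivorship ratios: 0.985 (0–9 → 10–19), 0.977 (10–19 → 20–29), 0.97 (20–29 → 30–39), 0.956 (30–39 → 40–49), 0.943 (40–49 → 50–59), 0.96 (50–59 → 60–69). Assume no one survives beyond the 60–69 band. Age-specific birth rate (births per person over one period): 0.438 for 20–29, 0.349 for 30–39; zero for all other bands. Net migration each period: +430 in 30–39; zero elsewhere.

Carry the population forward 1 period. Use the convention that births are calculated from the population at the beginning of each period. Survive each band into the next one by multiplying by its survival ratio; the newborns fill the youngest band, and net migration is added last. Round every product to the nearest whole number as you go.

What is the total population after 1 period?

64511

After projecting period 1:
Births: 5100 * 0.438 = 2234 ; 15800 * 0.349 = 5514 → total 7748
10–19: 11800 * 0.985 = 11623
20–29: 4600 * 0.977 = 4494
30–39: 5100 * 0.97 = 4947
40–49: 15800 * 0.956 = 15105
50–59: 16700 * 0.943 = 15748
60–69: 4600 * 0.96 = 4416
Net migration: 30–39 + 430 → 5377
Population now: 0–9=7748, 10–19=11623, 20–29=4494, 30–39=5377, 40–49=15105, 50–59=15748, 60–69=4416
Total after period 1: 7748 + 11623 + 4494 + 5377 + 15105 + 15748 + 4416 = 64511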